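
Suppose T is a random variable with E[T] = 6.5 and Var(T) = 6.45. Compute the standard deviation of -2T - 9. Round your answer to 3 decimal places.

5.079

Var(-2T - 9) = (-2)²·6.45 = 25.8
σ(-2T - 9) = √25.8 ≈ 5.079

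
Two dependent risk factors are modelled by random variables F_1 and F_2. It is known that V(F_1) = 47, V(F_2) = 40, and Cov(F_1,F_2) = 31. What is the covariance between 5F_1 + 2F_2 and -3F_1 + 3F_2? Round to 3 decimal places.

-186.000

Cov(5F_1 + 2F_2, -3F_1 + 3F_2) = (5)(-3)V(F_1) + (2)(3)V(F_2) + [(5)(3) + (2)(-3)]Cov(F_1,F_2)
= -15·47 + 6·40 + 9·31 = -186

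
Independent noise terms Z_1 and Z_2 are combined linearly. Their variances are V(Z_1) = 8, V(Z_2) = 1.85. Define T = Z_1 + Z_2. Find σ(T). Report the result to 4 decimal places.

3.1385

By independence, V(T) = (1)²V(Z_1) + (1)²V(Z_2)
= (1)²·8 + (1)²·1.85 = 9.85
σ(T) = √9.85 ≈ 3.1385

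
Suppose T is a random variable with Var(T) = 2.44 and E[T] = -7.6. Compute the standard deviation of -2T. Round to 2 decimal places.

3.12

Var(-2T) = (-2)²·2.44 = 9.76
σ(-2T) = √9.76 ≈ 3.12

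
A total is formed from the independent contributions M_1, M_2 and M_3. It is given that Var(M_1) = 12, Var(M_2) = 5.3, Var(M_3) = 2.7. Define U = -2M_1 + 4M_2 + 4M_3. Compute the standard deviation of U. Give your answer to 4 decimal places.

By independence, Var(U) = (-2)²Var(M_1) + (4)²Var(M_2) + (4)²Var(M_3)
= (-2)²·12 + (4)²·5.3 + (4)²·2.7 = 176
SD(U) = √176 ≈ 13.2665

13.2665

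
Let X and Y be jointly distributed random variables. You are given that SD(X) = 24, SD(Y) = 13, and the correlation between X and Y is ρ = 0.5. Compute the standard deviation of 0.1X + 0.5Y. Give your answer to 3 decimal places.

V(X) = (24)² = 576;  V(Y) = (13)² = 169
Cov(X,Y) = ρ·SD(X)·SD(Y) = 0.5·24·13 = 156
V(0.1X + 0.5Y) = (0.1)²·V(X) + (0.5)²·V(Y) + 2·(0.1)·(0.5)·Cov(X,Y)
= 0.01·576 + 0.25·169 + 0.1·156 = 63.61
SD(0.1X + 0.5Y) = √63.61 ≈ 7.976

7.976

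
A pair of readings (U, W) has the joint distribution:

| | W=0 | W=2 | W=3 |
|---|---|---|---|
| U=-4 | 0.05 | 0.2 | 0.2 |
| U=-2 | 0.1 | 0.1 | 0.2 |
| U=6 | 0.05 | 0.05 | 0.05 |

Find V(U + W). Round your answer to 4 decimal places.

E[U] = -1.7,  E[W] = 2.05,  E[UW] = -4.1
V(U) = 14.2 − (-1.7)² = 11.31;  V(W) = 5.45 − (2.05)² = 1.2475
Cov(U,W) = -4.1 − (-1.7)(2.05) = -0.615
V(U + W) = (1)²·11.31 + (1)²·1.2475 + 2·(1)·(1)·-0.615 = 11.3275

11.3275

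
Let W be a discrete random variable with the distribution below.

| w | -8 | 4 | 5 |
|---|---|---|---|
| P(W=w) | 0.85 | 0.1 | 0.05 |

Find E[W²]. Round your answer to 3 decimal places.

E[W²] = (-8)²(0.85) + (4)²(0.1) + (5)²(0.05) = 57.25

57.250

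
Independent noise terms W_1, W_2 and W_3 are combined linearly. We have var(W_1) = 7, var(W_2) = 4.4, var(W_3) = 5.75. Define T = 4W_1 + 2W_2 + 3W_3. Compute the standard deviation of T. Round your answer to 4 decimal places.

By independence, var(T) = (4)²var(W_1) + (2)²var(W_2) + (3)²var(W_3)
= (4)²·7 + (2)²·4.4 + (3)²·5.75 = 181.35
SD(T) = √181.35 ≈ 13.4666

13.4666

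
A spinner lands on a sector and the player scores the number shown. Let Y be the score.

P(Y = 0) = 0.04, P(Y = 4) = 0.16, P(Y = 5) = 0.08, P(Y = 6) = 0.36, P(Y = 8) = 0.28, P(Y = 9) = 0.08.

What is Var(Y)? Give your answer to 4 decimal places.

3.9744

E[Y] = (0)(0.04) + (4)(0.16) + (5)(0.08) + (6)(0.36) + (8)(0.28) + (9)(0.08) = 6.16
E[Y²] = (0)²(0.04) + (4)²(0.16) + (5)²(0.08) + (6)²(0.36) + (8)²(0.28) + (9)²(0.08) = 41.92
Var(Y) = E[Y²] − (E[Y])² = 41.92 − (6.16)² = 3.9744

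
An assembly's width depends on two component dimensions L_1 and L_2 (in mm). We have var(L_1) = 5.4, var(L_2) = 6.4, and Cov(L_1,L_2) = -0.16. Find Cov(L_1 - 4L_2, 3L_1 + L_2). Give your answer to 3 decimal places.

Cov(L_1 - 4L_2, 3L_1 + L_2) = (1)(3)var(L_1) + (-4)(1)var(L_2) + [(1)(1) + (-4)(3)]Cov(L_1,L_2)
= 3·5.4 + -4·6.4 + -11·-0.16 = -7.64

-7.640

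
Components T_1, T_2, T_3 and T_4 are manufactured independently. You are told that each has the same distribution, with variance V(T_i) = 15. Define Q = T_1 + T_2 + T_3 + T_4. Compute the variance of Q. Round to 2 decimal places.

By independence, V(Q) = (1)²V(T_1) + (1)²V(T_2) + (1)²V(T_3) + (1)²V(T_4)
= (1)²·15 + (1)²·15 + (1)²·15 + (1)²·15 = 60

60.00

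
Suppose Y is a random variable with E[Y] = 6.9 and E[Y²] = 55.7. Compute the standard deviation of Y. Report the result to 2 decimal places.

V(Y) = 55.7 − (6.9)² = 8.09
σ(Y) = √8.09 ≈ 2.84

2.84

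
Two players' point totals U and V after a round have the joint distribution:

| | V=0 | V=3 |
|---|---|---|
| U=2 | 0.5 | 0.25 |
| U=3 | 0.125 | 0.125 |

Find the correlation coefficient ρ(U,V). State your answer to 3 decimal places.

E[U] = 2.25,  E[V] = 1.125
E[UV] = 2.625
Cov(U,V) = E[UV] − E[U]E[V] = 2.625 − (2.25)(1.125) = 0.09375
var(U) = 0.1875,  var(V) = 2.109375
ρ = 0.09375 / √(0.1875·2.109375) ≈ 0.149

0.149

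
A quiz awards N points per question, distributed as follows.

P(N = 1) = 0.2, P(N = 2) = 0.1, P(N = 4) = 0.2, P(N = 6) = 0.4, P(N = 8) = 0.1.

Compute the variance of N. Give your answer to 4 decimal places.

E[N] = (1)(0.2) + (2)(0.1) + (4)(0.2) + (6)(0.4) + (8)(0.1) = 4.4
E[N²] = (1)²(0.2) + (2)²(0.1) + (4)²(0.2) + (6)²(0.4) + (8)²(0.1) = 24.6
V(N) = E[N²] − (E[N])² = 24.6 − (4.4)² = 5.24

5.2400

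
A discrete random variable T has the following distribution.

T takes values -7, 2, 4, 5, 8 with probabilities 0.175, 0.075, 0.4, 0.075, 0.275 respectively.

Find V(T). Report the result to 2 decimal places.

E[T] = (-7)(0.175) + (2)(0.075) + (4)(0.4) + (5)(0.075) + (8)(0.275) = 3.1
E[T²] = (-7)²(0.175) + (2)²(0.075) + (4)²(0.4) + (5)²(0.075) + (8)²(0.275) = 34.75
V(T) = E[T²] − (E[T])² = 34.75 − (3.1)² = 25.14

25.14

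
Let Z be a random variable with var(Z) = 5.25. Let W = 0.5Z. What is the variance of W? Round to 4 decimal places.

var(0.5Z) = (0.5)²·var(Z) = 0.25·5.25 = 1.3125

1.3125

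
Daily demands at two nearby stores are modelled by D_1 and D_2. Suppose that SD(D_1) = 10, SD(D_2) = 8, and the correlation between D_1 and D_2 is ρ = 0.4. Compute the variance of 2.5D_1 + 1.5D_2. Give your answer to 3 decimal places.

Var(D_1) = (10)² = 100;  Var(D_2) = (8)² = 64
Cov(D_1,D_2) = ρ·SD(D_1)·SD(D_2) = 0.4·10·8 = 32
Var(2.5D_1 + 1.5D_2) = (2.5)²·Var(D_1) + (1.5)²·Var(D_2) + 2·(2.5)·(1.5)·Cov(D_1,D_2)
= 6.25·100 + 2.25·64 + 7.5·32 = 1009

1009.000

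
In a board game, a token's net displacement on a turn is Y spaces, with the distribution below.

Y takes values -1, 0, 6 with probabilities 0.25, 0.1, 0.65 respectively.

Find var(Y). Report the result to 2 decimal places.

E[Y] = (-1)(0.25) + (0)(0.1) + (6)(0.65) = 3.65
E[Y²] = (-1)²(0.25) + (0)²(0.1) + (6)²(0.65) = 23.65
var(Y) = E[Y²] − (E[Y])² = 23.65 − (3.65)² = 10.3275

10.33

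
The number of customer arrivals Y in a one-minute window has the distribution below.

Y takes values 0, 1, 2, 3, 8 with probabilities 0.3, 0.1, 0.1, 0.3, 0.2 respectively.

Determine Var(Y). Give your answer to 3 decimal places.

8.160

E[Y] = (0)(0.3) + (1)(0.1) + (2)(0.1) + (3)(0.3) + (8)(0.2) = 2.8
E[Y²] = (0)²(0.3) + (1)²(0.1) + (2)²(0.1) + (3)²(0.3) + (8)²(0.2) = 16
Var(Y) = E[Y²] − (E[Y])² = 16 − (2.8)² = 8.16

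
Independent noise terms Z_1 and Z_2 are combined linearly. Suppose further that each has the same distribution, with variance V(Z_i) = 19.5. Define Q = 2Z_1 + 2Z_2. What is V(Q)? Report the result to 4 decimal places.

156.0000

By independence, V(Q) = (2)²V(Z_1) + (2)²V(Z_2)
= (2)²·19.5 + (2)²·19.5 = 156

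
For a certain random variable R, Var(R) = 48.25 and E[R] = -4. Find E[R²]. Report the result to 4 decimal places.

E[R²] = Var(R) + (E[R])² = 48.25 + (-4)² = 64.25

64.2500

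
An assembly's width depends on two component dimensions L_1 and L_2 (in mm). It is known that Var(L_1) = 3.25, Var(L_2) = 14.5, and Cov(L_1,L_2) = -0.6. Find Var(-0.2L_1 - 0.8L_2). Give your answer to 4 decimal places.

9.2180

Var(-0.2L_1 - 0.8L_2) = (-0.2)²·Var(L_1) + (-0.8)²·Var(L_2) + 2·(-0.2)·(-0.8)·Cov(L_1,L_2)
= 0.04·3.25 + 0.64·14.5 + 0.32·-0.6 = 9.218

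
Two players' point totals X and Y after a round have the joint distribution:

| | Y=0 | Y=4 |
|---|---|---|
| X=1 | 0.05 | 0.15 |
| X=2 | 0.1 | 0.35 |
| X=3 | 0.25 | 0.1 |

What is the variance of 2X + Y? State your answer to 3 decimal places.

E[X] = 2.15,  E[Y] = 2.4,  E[XY] = 4.6
V(X) = 5.15 − (2.15)² = 0.5275;  V(Y) = 9.6 − (2.4)² = 3.84
Cov(X,Y) = 4.6 − (2.15)(2.4) = -0.56
V(2X + Y) = (2)²·0.5275 + (1)²·3.84 + 2·(2)·(1)·-0.56 = 3.71

3.710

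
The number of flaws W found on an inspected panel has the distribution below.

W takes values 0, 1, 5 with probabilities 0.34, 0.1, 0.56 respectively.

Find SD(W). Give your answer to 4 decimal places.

E[W] = (0)(0.34) + (1)(0.1) + (5)(0.56) = 2.9
E[W²] = (0)²(0.34) + (1)²(0.1) + (5)²(0.56) = 14.1
V(W) = E[W²] − (E[W])² = 14.1 − (2.9)² = 5.69
SD(W) = √5.69 ≈ 2.3854

2.3854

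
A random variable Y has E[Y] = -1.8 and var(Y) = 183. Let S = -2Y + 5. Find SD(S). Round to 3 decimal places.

var(-2Y + 5) = (-2)²·183 = 732
SD(S) = √732 ≈ 27.055

27.055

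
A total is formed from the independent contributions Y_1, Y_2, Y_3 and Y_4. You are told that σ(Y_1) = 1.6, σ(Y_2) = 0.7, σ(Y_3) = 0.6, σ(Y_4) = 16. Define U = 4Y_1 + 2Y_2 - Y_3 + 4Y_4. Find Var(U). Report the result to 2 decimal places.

4139.28

Var(Y_1) = 2.56, Var(Y_2) = 0.49, Var(Y_3) = 0.36, Var(Y_4) = 256
By independence, Var(U) = (4)²Var(Y_1) + (2)²Var(Y_2) + (-1)²Var(Y_3) + (4)²Var(Y_4)
= (4)²·2.56 + (2)²·0.49 + (-1)²·0.36 + (4)²·256 = 4139.28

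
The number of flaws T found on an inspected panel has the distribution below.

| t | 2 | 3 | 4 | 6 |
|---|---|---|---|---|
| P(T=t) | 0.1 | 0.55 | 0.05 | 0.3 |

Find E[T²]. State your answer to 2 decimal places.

E[T²] = (2)²(0.1) + (3)²(0.55) + (4)²(0.05) + (6)²(0.3) = 16.95

16.95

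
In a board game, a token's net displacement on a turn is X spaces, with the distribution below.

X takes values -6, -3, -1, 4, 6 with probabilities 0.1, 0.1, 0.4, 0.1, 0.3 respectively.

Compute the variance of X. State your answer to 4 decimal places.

E[X] = (-6)(0.1) + (-3)(0.1) + (-1)(0.4) + (4)(0.1) + (6)(0.3) = 0.9
E[X²] = (-6)²(0.1) + (-3)²(0.1) + (-1)²(0.4) + (4)²(0.1) + (6)²(0.3) = 17.3
Var(X) = E[X²] − (E[X])² = 17.3 − (0.9)² = 16.49

16.4900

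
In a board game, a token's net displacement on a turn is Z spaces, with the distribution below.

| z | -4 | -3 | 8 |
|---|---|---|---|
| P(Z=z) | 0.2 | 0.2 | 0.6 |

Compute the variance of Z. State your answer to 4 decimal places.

E[Z] = (-4)(0.2) + (-3)(0.2) + (8)(0.6) = 3.4
E[Z²] = (-4)²(0.2) + (-3)²(0.2) + (8)²(0.6) = 43.4
var(Z) = E[Z²] − (E[Z])² = 43.4 − (3.4)² = 31.84

31.8400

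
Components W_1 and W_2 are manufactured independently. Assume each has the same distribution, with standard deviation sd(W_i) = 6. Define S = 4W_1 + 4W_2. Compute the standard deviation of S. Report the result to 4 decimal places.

33.9411

Var(W_i) = (6)² = 36
By independence, Var(S) = (4)²Var(W_1) + (4)²Var(W_2)
= (4)²·36 + (4)²·36 = 1152
sd(S) = √1152 ≈ 33.9411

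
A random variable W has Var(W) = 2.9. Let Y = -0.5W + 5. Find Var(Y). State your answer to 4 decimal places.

Var(-0.5W + 5) = (-0.5)²·Var(W) = 0.25·2.9 = 0.725

0.7250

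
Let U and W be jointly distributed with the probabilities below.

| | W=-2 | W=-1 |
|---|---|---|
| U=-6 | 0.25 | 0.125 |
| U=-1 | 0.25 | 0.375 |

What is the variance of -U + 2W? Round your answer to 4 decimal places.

5.6094

E[U] = -2.875,  E[W] = -1.5,  E[UW] = 4.625
var(U) = 14.125 − (-2.875)² = 5.859375;  var(W) = 2.5 − (-1.5)² = 0.25
cov(U,W) = 4.625 − (-2.875)(-1.5) = 0.3125
var(-U + 2W) = (-1)²·5.859375 + (2)²·0.25 + 2·(-1)·(2)·0.3125 = 5.609375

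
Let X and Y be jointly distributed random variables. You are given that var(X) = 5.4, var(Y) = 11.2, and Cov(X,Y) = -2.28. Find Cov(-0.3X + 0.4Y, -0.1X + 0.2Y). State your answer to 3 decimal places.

Cov(-0.3X + 0.4Y, -0.1X + 0.2Y) = (-0.3)(-0.1)var(X) + (0.4)(0.2)var(Y) + [(-0.3)(0.2) + (0.4)(-0.1)]Cov(X,Y)
= 0.03·5.4 + 0.08·11.2 + -0.1·-2.28 = 1.286

1.286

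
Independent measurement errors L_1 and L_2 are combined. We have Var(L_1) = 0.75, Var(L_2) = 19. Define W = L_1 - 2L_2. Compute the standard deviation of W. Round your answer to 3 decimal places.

8.761

By independence, Var(W) = (1)²Var(L_1) + (-2)²Var(L_2)
= (1)²·0.75 + (-2)²·19 = 76.75
SD(W) = √76.75 ≈ 8.761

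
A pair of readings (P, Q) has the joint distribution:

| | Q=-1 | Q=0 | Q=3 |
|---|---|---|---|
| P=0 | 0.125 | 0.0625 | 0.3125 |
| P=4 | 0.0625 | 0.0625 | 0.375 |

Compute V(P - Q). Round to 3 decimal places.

5.859

E[P] = 2,  E[Q] = 1.875,  E[PQ] = 4.25
V(P) = 8 − (2)² = 4;  V(Q) = 6.375 − (1.875)² = 2.859375
Cov(P,Q) = 4.25 − (2)(1.875) = 0.5
V(P - Q) = (1)²·4 + (-1)²·2.859375 + 2·(1)·(-1)·0.5 = 5.859375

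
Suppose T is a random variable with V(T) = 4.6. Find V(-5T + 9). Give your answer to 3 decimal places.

115.000

V(-5T + 9) = (-5)²·V(T) = 25·4.6 = 115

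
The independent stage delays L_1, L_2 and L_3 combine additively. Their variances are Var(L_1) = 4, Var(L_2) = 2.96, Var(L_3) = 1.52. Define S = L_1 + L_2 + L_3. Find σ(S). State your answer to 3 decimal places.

2.912

By independence, Var(S) = (1)²Var(L_1) + (1)²Var(L_2) + (1)²Var(L_3)
= (1)²·4 + (1)²·2.96 + (1)²·1.52 = 8.48
σ(S) = √8.48 ≈ 2.912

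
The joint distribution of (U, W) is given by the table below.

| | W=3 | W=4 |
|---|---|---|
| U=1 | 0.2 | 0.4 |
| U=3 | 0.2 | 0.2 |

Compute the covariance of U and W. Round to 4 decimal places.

-0.0800

E[U] = 1.8,  E[W] = 3.6
E[UW] = 6.4
Cov(U,W) = E[UW] − E[U]E[W] = 6.4 − (1.8)(3.6) = -0.08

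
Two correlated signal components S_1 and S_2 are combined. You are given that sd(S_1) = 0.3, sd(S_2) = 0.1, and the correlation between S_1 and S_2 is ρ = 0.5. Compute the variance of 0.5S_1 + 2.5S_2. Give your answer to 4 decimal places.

Var(S_1) = (0.3)² = 0.09;  Var(S_2) = (0.1)² = 0.01
Cov(S_1,S_2) = ρ·sd(S_1)·sd(S_2) = 0.5·0.3·0.1 = 0.015
Var(0.5S_1 + 2.5S_2) = (0.5)²·Var(S_1) + (2.5)²·Var(S_2) + 2·(0.5)·(2.5)·Cov(S_1,S_2)
= 0.25·0.09 + 6.25·0.01 + 2.5·0.015 = 0.1225

0.1225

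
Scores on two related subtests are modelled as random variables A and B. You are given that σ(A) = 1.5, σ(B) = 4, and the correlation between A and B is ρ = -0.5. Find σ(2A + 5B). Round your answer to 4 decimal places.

Var(A) = (1.5)² = 2.25;  Var(B) = (4)² = 16
cov(A,B) = ρ·σ(A)·σ(B) = -0.5·1.5·4 = -3
Var(2A + 5B) = (2)²·Var(A) + (5)²·Var(B) + 2·(2)·(5)·cov(A,B)
= 4·2.25 + 25·16 + 20·-3 = 349
σ(2A + 5B) = √349 ≈ 18.6815

18.6815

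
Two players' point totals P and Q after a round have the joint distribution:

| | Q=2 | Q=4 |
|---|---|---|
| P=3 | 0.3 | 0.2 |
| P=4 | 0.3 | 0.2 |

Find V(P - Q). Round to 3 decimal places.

E[P] = 3.5,  E[Q] = 2.8,  E[PQ] = 9.8
V(P) = 12.5 − (3.5)² = 0.25;  V(Q) = 8.8 − (2.8)² = 0.96
Cov(P,Q) = 9.8 − (3.5)(2.8) = 0
V(P - Q) = (1)²·0.25 + (-1)²·0.96 + 2·(1)·(-1)·0 = 1.21

1.210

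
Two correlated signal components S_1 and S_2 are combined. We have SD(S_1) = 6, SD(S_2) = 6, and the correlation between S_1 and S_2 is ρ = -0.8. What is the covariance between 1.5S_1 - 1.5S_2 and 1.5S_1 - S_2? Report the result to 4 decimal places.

Var(S_1) = (6)² = 36;  Var(S_2) = (6)² = 36
Cov(S_1,S_2) = ρ·SD(S_1)·SD(S_2) = -0.8·6·6 = -28.8
Cov(1.5S_1 - 1.5S_2, 1.5S_1 - S_2) = (1.5)(1.5)Var(S_1) + (-1.5)(-1)Var(S_2) + [(1.5)(-1) + (-1.5)(1.5)]Cov(S_1,S_2)
= 2.25·36 + 1.5·36 + -3.75·-28.8 = 243

243.0000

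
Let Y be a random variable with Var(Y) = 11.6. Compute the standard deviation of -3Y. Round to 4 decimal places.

10.2176

Var(-3Y) = (-3)²·11.6 = 104.4
SD(-3Y) = √104.4 ≈ 10.2176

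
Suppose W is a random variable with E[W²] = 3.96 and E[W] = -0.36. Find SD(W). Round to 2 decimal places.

1.96

var(W) = 3.96 − (-0.36)² = 3.8304
SD(W) = √3.8304 ≈ 1.96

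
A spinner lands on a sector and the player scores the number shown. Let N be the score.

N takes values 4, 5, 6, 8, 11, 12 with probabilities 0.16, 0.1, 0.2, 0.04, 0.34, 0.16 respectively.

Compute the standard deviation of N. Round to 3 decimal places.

E[N] = (4)(0.16) + (5)(0.1) + (6)(0.2) + (8)(0.04) + (11)(0.34) + (12)(0.16) = 8.32
E[N²] = (4)²(0.16) + (5)²(0.1) + (6)²(0.2) + (8)²(0.04) + (11)²(0.34) + (12)²(0.16) = 79
var(N) = E[N²] − (E[N])² = 79 − (8.32)² = 9.7776
sd(N) = √9.7776 ≈ 3.127

3.127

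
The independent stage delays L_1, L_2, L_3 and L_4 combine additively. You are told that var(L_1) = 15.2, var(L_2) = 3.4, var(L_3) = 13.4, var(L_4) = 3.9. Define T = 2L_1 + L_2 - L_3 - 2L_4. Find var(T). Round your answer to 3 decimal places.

By independence, var(T) = (2)²var(L_1) + (1)²var(L_2) + (-1)²var(L_3) + (-2)²var(L_4)
= (2)²·15.2 + (1)²·3.4 + (-1)²·13.4 + (-2)²·3.9 = 93.2

93.200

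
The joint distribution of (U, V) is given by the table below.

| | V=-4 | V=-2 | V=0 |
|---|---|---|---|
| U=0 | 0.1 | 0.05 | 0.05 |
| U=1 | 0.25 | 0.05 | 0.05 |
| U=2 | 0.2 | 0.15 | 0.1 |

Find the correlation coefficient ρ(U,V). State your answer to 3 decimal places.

E[U] = 1.25,  E[V] = -2.7
E[UV] = -3.3
cov(U,V) = E[UV] − E[U]E[V] = -3.3 − (1.25)(-2.7) = 0.075
Var(U) = 0.5875,  Var(V) = 2.51
ρ = 0.075 / √(0.5875·2.51) ≈ 0.062

0.062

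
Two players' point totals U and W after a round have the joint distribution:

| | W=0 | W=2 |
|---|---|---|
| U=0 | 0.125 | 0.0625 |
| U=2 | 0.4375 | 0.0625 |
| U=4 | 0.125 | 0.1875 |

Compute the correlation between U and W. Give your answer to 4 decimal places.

0.2664

E[U] = 2.25,  E[W] = 0.625
E[UW] = 1.75
Cov(U,W) = E[UW] − E[U]E[W] = 1.75 − (2.25)(0.625) = 0.34375
V(U) = 1.9375,  V(W) = 0.859375
ρ = 0.34375 / √(1.9375·0.859375) ≈ 0.2664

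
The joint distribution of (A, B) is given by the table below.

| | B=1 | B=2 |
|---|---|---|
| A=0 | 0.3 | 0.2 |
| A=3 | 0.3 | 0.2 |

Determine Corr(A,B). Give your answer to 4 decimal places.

E[A] = 1.5,  E[B] = 1.4
E[AB] = 2.1
Cov(A,B) = E[AB] − E[A]E[B] = 2.1 − (1.5)(1.4) = 0
V(A) = 2.25,  V(B) = 0.24
ρ = 0 / √(2.25·0.24) ≈ 0.0000

0.0000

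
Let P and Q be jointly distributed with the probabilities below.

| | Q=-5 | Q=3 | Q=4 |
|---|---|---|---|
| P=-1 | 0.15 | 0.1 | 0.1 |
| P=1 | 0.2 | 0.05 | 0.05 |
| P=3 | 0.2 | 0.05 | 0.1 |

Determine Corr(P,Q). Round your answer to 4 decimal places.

-0.1120

E[P] = 1,  E[Q] = -1.15
E[PQ] = -1.95
cov(P,Q) = E[PQ] − E[P]E[Q] = -1.95 − (1)(-1.15) = -0.8
var(P) = 2.8,  var(Q) = 18.2275
ρ = -0.8 / √(2.8·18.2275) ≈ -0.1120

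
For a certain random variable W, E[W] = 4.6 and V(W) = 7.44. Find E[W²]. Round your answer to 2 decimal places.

28.60

E[W²] = V(W) + (E[W])² = 7.44 + (4.6)² = 28.6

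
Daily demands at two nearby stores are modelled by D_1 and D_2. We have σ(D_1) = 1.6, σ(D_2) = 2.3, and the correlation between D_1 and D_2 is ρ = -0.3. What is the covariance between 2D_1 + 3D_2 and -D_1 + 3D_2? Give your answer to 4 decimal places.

var(D_1) = (1.6)² = 2.56;  var(D_2) = (2.3)² = 5.29
Cov(D_1,D_2) = ρ·σ(D_1)·σ(D_2) = -0.3·1.6·2.3 = -1.104
Cov(2D_1 + 3D_2, -D_1 + 3D_2) = (2)(-1)var(D_1) + (3)(3)var(D_2) + [(2)(3) + (3)(-1)]Cov(D_1,D_2)
= -2·2.56 + 9·5.29 + 3·-1.104 = 39.178

39.1780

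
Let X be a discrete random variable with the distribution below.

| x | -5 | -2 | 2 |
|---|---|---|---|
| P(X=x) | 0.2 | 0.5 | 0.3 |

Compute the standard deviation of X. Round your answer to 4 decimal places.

E[X] = (-5)(0.2) + (-2)(0.5) + (2)(0.3) = -1.4
E[X²] = (-5)²(0.2) + (-2)²(0.5) + (2)²(0.3) = 8.2
V(X) = E[X²] − (E[X])² = 8.2 − (-1.4)² = 6.24
SD(X) = √6.24 ≈ 2.4980

2.4980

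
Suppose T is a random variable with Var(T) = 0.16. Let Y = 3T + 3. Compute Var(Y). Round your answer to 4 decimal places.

1.4400

Var(3T + 3) = (3)²·Var(T) = 9·0.16 = 1.44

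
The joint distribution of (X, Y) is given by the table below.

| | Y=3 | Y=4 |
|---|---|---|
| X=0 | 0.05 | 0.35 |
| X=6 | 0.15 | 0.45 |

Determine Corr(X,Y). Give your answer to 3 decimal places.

E[X] = 3.6,  E[Y] = 3.8
E[XY] = 13.5
cov(X,Y) = E[XY] − E[X]E[Y] = 13.5 − (3.6)(3.8) = -0.18
Var(X) = 8.64,  Var(Y) = 0.16
ρ = -0.18 / √(8.64·0.16) ≈ -0.153

-0.153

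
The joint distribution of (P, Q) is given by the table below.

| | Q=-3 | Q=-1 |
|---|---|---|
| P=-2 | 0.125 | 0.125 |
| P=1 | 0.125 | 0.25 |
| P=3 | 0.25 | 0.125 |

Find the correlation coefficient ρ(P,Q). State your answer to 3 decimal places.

E[P] = 1,  E[Q] = -2
E[PQ] = -2.25
Cov(P,Q) = E[PQ] − E[P]E[Q] = -2.25 − (1)(-2) = -0.25
var(P) = 3.75,  var(Q) = 1
ρ = -0.25 / √(3.75·1) ≈ -0.129

-0.129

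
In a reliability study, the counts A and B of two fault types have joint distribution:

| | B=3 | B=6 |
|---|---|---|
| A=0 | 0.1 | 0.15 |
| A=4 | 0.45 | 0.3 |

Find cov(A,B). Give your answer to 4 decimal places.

E[A] = 3,  E[B] = 4.35
E[AB] = 12.6
cov(A,B) = E[AB] − E[A]E[B] = 12.6 − (3)(4.35) = -0.45

-0.4500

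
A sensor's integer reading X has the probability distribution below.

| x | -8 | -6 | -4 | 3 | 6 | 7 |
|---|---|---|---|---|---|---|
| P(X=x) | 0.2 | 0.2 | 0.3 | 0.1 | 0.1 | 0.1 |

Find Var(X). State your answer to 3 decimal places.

28.440

E[X] = (-8)(0.2) + (-6)(0.2) + (-4)(0.3) + (3)(0.1) + (6)(0.1) + (7)(0.1) = -2.4
E[X²] = (-8)²(0.2) + (-6)²(0.2) + (-4)²(0.3) + (3)²(0.1) + (6)²(0.1) + (7)²(0.1) = 34.2
Var(X) = E[X²] − (E[X])² = 34.2 − (-2.4)² = 28.44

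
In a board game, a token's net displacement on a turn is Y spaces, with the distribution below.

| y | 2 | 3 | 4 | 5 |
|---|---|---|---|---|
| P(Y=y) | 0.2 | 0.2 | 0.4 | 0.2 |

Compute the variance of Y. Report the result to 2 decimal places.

1.04

E[Y] = (2)(0.2) + (3)(0.2) + (4)(0.4) + (5)(0.2) = 3.6
E[Y²] = (2)²(0.2) + (3)²(0.2) + (4)²(0.4) + (5)²(0.2) = 14
Var(Y) = E[Y²] − (E[Y])² = 14 − (3.6)² = 1.04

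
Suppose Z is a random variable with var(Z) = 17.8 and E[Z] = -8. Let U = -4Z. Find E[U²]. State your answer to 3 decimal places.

E[-4Z] = -4·-8 = 32
var(-4Z) = (-4)²·17.8 = 284.8
E[U²] = var(U) + (E[U])² = 284.8 + (32)² = 1308.8

1308.800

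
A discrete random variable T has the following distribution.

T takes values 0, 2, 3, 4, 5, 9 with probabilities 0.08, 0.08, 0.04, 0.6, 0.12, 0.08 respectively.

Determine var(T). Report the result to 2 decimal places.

E[T] = (0)(0.08) + (2)(0.08) + (3)(0.04) + (4)(0.6) + (5)(0.12) + (9)(0.08) = 4
E[T²] = (0)²(0.08) + (2)²(0.08) + (3)²(0.04) + (4)²(0.6) + (5)²(0.12) + (9)²(0.08) = 19.76
var(T) = E[T²] − (E[T])² = 19.76 − (4)² = 3.76

3.76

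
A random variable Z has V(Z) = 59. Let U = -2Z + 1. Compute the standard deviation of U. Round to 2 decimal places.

V(-2Z + 1) = (-2)²·59 = 236
SD(U) = √236 ≈ 15.36

15.36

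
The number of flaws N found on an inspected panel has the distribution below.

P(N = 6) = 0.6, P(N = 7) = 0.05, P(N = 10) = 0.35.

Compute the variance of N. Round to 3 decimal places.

E[N] = (6)(0.6) + (7)(0.05) + (10)(0.35) = 7.45
E[N²] = (6)²(0.6) + (7)²(0.05) + (10)²(0.35) = 59.05
Var(N) = E[N²] − (E[N])² = 59.05 − (7.45)² = 3.5475

3.548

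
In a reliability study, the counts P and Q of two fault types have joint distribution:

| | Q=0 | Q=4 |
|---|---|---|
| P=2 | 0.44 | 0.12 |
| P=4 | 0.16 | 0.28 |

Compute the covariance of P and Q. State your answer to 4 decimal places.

0.8320

E[P] = 2.88,  E[Q] = 1.6
E[PQ] = 5.44
Cov(P,Q) = E[PQ] − E[P]E[Q] = 5.44 − (2.88)(1.6) = 0.832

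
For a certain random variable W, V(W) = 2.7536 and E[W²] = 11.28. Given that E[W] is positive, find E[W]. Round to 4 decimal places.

(E[W])² = E[W²] − V(W) = 11.28 − 2.7536 = 8.5264
E[W] = √8.5264 = 2.92

2.9200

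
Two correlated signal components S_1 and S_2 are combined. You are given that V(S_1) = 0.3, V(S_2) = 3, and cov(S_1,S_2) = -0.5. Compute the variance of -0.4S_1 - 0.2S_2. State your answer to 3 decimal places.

V(-0.4S_1 - 0.2S_2) = (-0.4)²·V(S_1) + (-0.2)²·V(S_2) + 2·(-0.4)·(-0.2)·cov(S_1,S_2)
= 0.16·0.3 + 0.04·3 + 0.16·-0.5 = 0.088

0.088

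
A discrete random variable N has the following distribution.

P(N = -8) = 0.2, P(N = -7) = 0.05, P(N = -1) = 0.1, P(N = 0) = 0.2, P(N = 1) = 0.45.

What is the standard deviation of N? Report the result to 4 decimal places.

3.6387

E[N] = (-8)(0.2) + (-7)(0.05) + (-1)(0.1) + (0)(0.2) + (1)(0.45) = -1.6
E[N²] = (-8)²(0.2) + (-7)²(0.05) + (-1)²(0.1) + (0)²(0.2) + (1)²(0.45) = 15.8
Var(N) = E[N²] − (E[N])² = 15.8 − (-1.6)² = 13.24
SD(N) = √13.24 ≈ 3.6387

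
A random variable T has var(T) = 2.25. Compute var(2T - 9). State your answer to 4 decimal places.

9.0000

var(2T - 9) = (2)²·var(T) = 4·2.25 = 9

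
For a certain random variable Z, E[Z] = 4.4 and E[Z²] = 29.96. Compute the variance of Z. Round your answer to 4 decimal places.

var(Z) = 29.96 − (4.4)² = 10.6

10.6000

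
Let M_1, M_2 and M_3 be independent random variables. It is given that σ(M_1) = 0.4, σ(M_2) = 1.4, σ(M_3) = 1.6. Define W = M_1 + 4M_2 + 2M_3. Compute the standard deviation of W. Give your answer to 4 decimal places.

6.4622

Var(M_1) = 0.16, Var(M_2) = 1.96, Var(M_3) = 2.56
By independence, Var(W) = (1)²Var(M_1) + (4)²Var(M_2) + (2)²Var(M_3)
= (1)²·0.16 + (4)²·1.96 + (2)²·2.56 = 41.76
σ(W) = √41.76 ≈ 6.4622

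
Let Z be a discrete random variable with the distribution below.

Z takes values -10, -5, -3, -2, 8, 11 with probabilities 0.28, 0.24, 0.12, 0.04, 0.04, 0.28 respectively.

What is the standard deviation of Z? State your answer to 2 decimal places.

8.40

E[Z] = (-10)(0.28) + (-5)(0.24) + (-3)(0.12) + (-2)(0.04) + (8)(0.04) + (11)(0.28) = -1.04
E[Z²] = (-10)²(0.28) + (-5)²(0.24) + (-3)²(0.12) + (-2)²(0.04) + (8)²(0.04) + (11)²(0.28) = 71.68
Var(Z) = E[Z²] − (E[Z])² = 71.68 − (-1.04)² = 70.5984
SD(Z) = √70.5984 ≈ 8.40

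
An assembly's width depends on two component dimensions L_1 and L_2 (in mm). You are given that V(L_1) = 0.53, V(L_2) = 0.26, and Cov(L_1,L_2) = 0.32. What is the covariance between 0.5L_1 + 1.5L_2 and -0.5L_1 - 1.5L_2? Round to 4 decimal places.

Cov(0.5L_1 + 1.5L_2, -0.5L_1 - 1.5L_2) = (0.5)(-0.5)V(L_1) + (1.5)(-1.5)V(L_2) + [(0.5)(-1.5) + (1.5)(-0.5)]Cov(L_1,L_2)
= -0.25·0.53 + -2.25·0.26 + -1.5·0.32 = -1.1975

-1.1975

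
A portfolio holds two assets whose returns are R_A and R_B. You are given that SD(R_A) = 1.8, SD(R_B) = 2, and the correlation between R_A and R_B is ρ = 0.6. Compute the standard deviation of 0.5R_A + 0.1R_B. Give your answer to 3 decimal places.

V(R_A) = (1.8)² = 3.24;  V(R_B) = (2)² = 4
Cov(R_A,R_B) = ρ·SD(R_A)·SD(R_B) = 0.6·1.8·2 = 2.16
V(0.5R_A + 0.1R_B) = (0.5)²·V(R_A) + (0.1)²·V(R_B) + 2·(0.5)·(0.1)·Cov(R_A,R_B)
= 0.25·3.24 + 0.01·4 + 0.1·2.16 = 1.066
SD(0.5R_A + 0.1R_B) = √1.066 ≈ 1.032

1.032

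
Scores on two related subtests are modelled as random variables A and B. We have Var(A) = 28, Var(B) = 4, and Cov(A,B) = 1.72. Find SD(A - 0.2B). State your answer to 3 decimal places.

5.241

Var(A - 0.2B) = (1)²·Var(A) + (-0.2)²·Var(B) + 2·(1)·(-0.2)·Cov(A,B)
= 1·28 + 0.04·4 + -0.4·1.72 = 27.472
SD(A - 0.2B) = √27.472 ≈ 5.241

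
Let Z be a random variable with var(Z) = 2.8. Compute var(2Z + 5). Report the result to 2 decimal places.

11.20

var(2Z + 5) = (2)²·var(Z) = 4·2.8 = 11.2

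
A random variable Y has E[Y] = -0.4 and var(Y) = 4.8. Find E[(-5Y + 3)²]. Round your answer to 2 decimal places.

145.00

E[-5Y + 3] = -5·-0.4 + 3 = 5
var(-5Y + 3) = (-5)²·4.8 = 120
E[(-5Y + 3)²] = var((-5Y + 3)) + (E[(-5Y + 3)])² = 120 + (5)² = 145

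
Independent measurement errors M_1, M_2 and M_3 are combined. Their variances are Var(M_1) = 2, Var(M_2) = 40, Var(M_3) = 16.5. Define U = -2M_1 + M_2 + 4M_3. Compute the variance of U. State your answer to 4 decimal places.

By independence, Var(U) = (-2)²Var(M_1) + (1)²Var(M_2) + (4)²Var(M_3)
= (-2)²·2 + (1)²·40 + (4)²·16.5 = 312

312.0000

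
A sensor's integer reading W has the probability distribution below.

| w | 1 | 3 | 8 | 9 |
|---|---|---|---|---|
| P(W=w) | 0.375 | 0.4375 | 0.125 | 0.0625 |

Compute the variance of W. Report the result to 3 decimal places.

6.813

E[W] = (1)(0.375) + (3)(0.4375) + (8)(0.125) + (9)(0.0625) = 3.25
E[W²] = (1)²(0.375) + (3)²(0.4375) + (8)²(0.125) + (9)²(0.0625) = 17.375
var(W) = E[W²] − (E[W])² = 17.375 − (3.25)² = 6.8125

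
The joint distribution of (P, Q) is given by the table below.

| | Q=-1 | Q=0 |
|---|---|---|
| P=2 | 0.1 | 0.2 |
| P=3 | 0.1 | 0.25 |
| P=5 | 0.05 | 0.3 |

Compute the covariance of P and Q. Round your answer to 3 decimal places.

E[P] = 3.4,  E[Q] = -0.25
E[PQ] = -0.75
cov(P,Q) = E[PQ] − E[P]E[Q] = -0.75 − (3.4)(-0.25) = 0.1

0.100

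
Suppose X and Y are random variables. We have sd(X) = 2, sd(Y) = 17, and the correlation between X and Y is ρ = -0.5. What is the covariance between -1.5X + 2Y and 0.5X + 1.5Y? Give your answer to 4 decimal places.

var(X) = (2)² = 4;  var(Y) = (17)² = 289
Cov(X,Y) = ρ·sd(X)·sd(Y) = -0.5·2·17 = -17
Cov(-1.5X + 2Y, 0.5X + 1.5Y) = (-1.5)(0.5)var(X) + (2)(1.5)var(Y) + [(-1.5)(1.5) + (2)(0.5)]Cov(X,Y)
= -0.75·4 + 3·289 + -1.25·-17 = 885.25

885.2500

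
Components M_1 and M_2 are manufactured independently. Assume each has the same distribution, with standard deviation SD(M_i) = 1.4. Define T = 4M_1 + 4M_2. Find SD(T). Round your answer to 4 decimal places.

7.9196

V(M_i) = (1.4)² = 1.96
By independence, V(T) = (4)²V(M_1) + (4)²V(M_2)
= (4)²·1.96 + (4)²·1.96 = 62.72
SD(T) = √62.72 ≈ 7.9196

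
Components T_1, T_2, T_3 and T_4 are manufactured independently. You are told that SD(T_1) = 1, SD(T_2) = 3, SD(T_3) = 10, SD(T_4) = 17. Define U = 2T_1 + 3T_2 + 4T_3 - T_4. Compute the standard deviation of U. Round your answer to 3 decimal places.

Var(T_1) = 1, Var(T_2) = 9, Var(T_3) = 100, Var(T_4) = 289
By independence, Var(U) = (2)²Var(T_1) + (3)²Var(T_2) + (4)²Var(T_3) + (-1)²Var(T_4)
= (2)²·1 + (3)²·9 + (4)²·100 + (-1)²·289 = 1974
SD(U) = √1974 ≈ 44.430

44.430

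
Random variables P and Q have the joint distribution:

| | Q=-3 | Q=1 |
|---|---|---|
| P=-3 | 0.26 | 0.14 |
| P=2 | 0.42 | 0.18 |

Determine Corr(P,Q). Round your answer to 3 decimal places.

E[P] = 0,  E[Q] = -1.72
E[PQ] = -0.24
Cov(P,Q) = E[PQ] − E[P]E[Q] = -0.24 − (0)(-1.72) = -0.24
Var(P) = 6,  Var(Q) = 3.4816
ρ = -0.24 / √(6·3.4816) ≈ -0.053

-0.053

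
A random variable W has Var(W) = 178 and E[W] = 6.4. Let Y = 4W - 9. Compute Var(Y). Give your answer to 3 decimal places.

Var(4W - 9) = (4)²·Var(W) = 16·178 = 2848

2848.000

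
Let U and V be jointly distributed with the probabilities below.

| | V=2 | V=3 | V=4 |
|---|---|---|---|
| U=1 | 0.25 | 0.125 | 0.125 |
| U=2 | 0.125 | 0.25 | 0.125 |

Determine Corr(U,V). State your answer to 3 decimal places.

0.160

E[U] = 1.5,  E[V] = 2.875
E[UV] = 4.375
cov(U,V) = E[UV] − E[U]E[V] = 4.375 − (1.5)(2.875) = 0.0625
Var(U) = 0.25,  Var(V) = 0.609375
ρ = 0.0625 / √(0.25·0.609375) ≈ 0.160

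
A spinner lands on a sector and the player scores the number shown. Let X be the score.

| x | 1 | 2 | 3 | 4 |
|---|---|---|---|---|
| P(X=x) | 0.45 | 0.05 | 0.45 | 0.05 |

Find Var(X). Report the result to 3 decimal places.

1.090

E[X] = (1)(0.45) + (2)(0.05) + (3)(0.45) + (4)(0.05) = 2.1
E[X²] = (1)²(0.45) + (2)²(0.05) + (3)²(0.45) + (4)²(0.05) = 5.5
Var(X) = E[X²] − (E[X])² = 5.5 − (2.1)² = 1.09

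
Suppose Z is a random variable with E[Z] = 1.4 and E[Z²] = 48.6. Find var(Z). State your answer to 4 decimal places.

var(Z) = 48.6 − (1.4)² = 46.64

46.6400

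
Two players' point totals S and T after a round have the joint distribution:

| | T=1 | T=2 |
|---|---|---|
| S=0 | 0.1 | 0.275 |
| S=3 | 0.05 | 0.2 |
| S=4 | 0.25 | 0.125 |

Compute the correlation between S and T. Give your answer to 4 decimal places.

E[S] = 2.25,  E[T] = 1.6
E[ST] = 3.35
Cov(S,T) = E[ST] − E[S]E[T] = 3.35 − (2.25)(1.6) = -0.25
Var(S) = 3.1875,  Var(T) = 0.24
ρ = -0.25 / √(3.1875·0.24) ≈ -0.2858

-0.2858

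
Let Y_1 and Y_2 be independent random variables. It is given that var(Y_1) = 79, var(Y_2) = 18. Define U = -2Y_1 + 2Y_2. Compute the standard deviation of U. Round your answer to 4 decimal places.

By independence, var(U) = (-2)²var(Y_1) + (2)²var(Y_2)
= (-2)²·79 + (2)²·18 = 388
σ(U) = √388 ≈ 19.6977

19.6977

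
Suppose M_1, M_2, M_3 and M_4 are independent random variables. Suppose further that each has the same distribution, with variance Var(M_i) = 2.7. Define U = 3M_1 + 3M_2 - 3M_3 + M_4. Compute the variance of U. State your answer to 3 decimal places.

By independence, Var(U) = (3)²Var(M_1) + (3)²Var(M_2) + (-3)²Var(M_3) + (1)²Var(M_4)
= (3)²·2.7 + (3)²·2.7 + (-3)²·2.7 + (1)²·2.7 = 75.6

75.600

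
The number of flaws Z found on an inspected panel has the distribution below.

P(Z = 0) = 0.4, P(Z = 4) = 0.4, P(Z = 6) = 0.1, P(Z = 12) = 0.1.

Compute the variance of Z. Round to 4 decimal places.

E[Z] = (0)(0.4) + (4)(0.4) + (6)(0.1) + (12)(0.1) = 3.4
E[Z²] = (0)²(0.4) + (4)²(0.4) + (6)²(0.1) + (12)²(0.1) = 24.4
Var(Z) = E[Z²] − (E[Z])² = 24.4 − (3.4)² = 12.84

12.8400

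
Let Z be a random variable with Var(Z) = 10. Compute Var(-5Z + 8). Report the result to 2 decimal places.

250.00

Var(-5Z + 8) = (-5)²·Var(Z) = 25·10 = 250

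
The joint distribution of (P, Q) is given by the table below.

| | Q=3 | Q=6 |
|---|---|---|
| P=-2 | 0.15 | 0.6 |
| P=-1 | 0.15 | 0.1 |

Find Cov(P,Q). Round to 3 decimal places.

E[P] = -1.75,  E[Q] = 5.1
E[PQ] = -9.15
Cov(P,Q) = E[PQ] − E[P]E[Q] = -9.15 − (-1.75)(5.1) = -0.225

-0.225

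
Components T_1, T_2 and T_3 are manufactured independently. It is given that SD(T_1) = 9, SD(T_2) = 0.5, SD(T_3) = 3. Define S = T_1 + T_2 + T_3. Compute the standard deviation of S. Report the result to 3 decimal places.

Var(T_1) = 81, Var(T_2) = 0.25, Var(T_3) = 9
By independence, Var(S) = (1)²Var(T_1) + (1)²Var(T_2) + (1)²Var(T_3)
= (1)²·81 + (1)²·0.25 + (1)²·9 = 90.25
SD(S) = √90.25 ≈ 9.500

9.500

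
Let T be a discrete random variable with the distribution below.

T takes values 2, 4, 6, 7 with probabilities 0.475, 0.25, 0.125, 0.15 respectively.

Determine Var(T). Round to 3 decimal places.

3.688

E[T] = (2)(0.475) + (4)(0.25) + (6)(0.125) + (7)(0.15) = 3.75
E[T²] = (2)²(0.475) + (4)²(0.25) + (6)²(0.125) + (7)²(0.15) = 17.75
Var(T) = E[T²] − (E[T])² = 17.75 − (3.75)² = 3.6875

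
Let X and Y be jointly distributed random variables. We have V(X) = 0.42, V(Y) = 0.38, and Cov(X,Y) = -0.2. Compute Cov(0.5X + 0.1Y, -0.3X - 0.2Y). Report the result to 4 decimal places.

-0.0446

Cov(0.5X + 0.1Y, -0.3X - 0.2Y) = (0.5)(-0.3)V(X) + (0.1)(-0.2)V(Y) + [(0.5)(-0.2) + (0.1)(-0.3)]Cov(X,Y)
= -0.15·0.42 + -0.02·0.38 + -0.13·-0.2 = -0.0446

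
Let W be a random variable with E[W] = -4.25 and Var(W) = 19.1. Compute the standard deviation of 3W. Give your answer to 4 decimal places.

13.1111

Var(3W) = (3)²·19.1 = 171.9
SD(3W) = √171.9 ≈ 13.1111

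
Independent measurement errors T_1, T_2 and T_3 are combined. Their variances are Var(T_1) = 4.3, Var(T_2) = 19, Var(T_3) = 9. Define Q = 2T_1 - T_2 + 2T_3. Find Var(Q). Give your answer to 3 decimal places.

72.200

By independence, Var(Q) = (2)²Var(T_1) + (-1)²Var(T_2) + (2)²Var(T_3)
= (2)²·4.3 + (-1)²·19 + (2)²·9 = 72.2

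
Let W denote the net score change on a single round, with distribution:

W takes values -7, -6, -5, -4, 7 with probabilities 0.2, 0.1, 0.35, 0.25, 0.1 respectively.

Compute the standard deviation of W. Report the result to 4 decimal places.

E[W] = (-7)(0.2) + (-6)(0.1) + (-5)(0.35) + (-4)(0.25) + (7)(0.1) = -4.05
E[W²] = (-7)²(0.2) + (-6)²(0.1) + (-5)²(0.35) + (-4)²(0.25) + (7)²(0.1) = 31.05
Var(W) = E[W²] − (E[W])² = 31.05 − (-4.05)² = 14.6475
sd(W) = √14.6475 ≈ 3.8272

3.8272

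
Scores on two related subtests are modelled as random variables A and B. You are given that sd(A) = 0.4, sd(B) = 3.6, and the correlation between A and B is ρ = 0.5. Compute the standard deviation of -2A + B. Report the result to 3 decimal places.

3.274

V(A) = (0.4)² = 0.16;  V(B) = (3.6)² = 12.96
cov(A,B) = ρ·sd(A)·sd(B) = 0.5·0.4·3.6 = 0.72
V(-2A + B) = (-2)²·V(A) + (1)²·V(B) + 2·(-2)·(1)·cov(A,B)
= 4·0.16 + 1·12.96 + -4·0.72 = 10.72
sd(-2A + B) = √10.72 ≈ 3.274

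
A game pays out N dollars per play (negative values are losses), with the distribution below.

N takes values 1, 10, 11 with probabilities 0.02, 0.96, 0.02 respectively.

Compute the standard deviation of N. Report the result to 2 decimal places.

E[N] = (1)(0.02) + (10)(0.96) + (11)(0.02) = 9.84
E[N²] = (1)²(0.02) + (10)²(0.96) + (11)²(0.02) = 98.44
V(N) = E[N²] − (E[N])² = 98.44 − (9.84)² = 1.6144
σ(N) = √1.6144 ≈ 1.27

1.27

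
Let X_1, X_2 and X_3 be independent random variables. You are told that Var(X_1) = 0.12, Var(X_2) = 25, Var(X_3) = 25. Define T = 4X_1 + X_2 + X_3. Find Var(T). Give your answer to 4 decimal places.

51.9200

By independence, Var(T) = (4)²Var(X_1) + (1)²Var(X_2) + (1)²Var(X_3)
= (4)²·0.12 + (1)²·25 + (1)²·25 = 51.92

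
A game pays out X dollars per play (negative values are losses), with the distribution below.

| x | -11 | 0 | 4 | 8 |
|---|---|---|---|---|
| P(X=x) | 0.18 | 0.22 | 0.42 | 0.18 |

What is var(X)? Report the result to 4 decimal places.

E[X] = (-11)(0.18) + (0)(0.22) + (4)(0.42) + (8)(0.18) = 1.14
E[X²] = (-11)²(0.18) + (0)²(0.22) + (4)²(0.42) + (8)²(0.18) = 40.02
var(X) = E[X²] − (E[X])² = 40.02 − (1.14)² = 38.7204

38.7204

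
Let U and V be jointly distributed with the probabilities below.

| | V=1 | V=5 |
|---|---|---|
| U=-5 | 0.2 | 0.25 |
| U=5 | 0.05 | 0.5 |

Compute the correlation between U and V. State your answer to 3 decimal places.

0.406

E[U] = 0.5,  E[V] = 4
E[UV] = 5.5
cov(U,V) = E[UV] − E[U]E[V] = 5.5 − (0.5)(4) = 3.5
Var(U) = 24.75,  Var(V) = 3
ρ = 3.5 / √(24.75·3) ≈ 0.406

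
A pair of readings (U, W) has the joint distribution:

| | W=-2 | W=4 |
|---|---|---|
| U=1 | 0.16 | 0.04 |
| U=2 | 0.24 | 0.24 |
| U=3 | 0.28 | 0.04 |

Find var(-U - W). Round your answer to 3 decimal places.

E[U] = 2.12,  E[W] = -0.08,  E[UW] = -0.4
var(U) = 5 − (2.12)² = 0.5056;  var(W) = 7.84 − (-0.08)² = 7.8336
Cov(U,W) = -0.4 − (2.12)(-0.08) = -0.2304
var(-U - W) = (-1)²·0.5056 + (-1)²·7.8336 + 2·(-1)·(-1)·-0.2304 = 7.8784

7.878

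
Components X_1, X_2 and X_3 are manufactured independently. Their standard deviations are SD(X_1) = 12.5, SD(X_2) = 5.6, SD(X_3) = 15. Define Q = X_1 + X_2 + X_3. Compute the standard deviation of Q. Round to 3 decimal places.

V(X_1) = 156.25, V(X_2) = 31.36, V(X_3) = 225
By independence, V(Q) = (1)²V(X_1) + (1)²V(X_2) + (1)²V(X_3)
= (1)²·156.25 + (1)²·31.36 + (1)²·225 = 412.61
SD(Q) = √412.61 ≈ 20.313

20.313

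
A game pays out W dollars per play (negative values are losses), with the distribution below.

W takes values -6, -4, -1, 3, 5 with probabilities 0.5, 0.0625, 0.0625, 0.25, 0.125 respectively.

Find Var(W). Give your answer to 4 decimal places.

E[W] = (-6)(0.5) + (-4)(0.0625) + (-1)(0.0625) + (3)(0.25) + (5)(0.125) = -1.9375
E[W²] = (-6)²(0.5) + (-4)²(0.0625) + (-1)²(0.0625) + (3)²(0.25) + (5)²(0.125) = 24.4375
Var(W) = E[W²] − (E[W])² = 24.4375 − (-1.9375)² = 20.68359375

20.6836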